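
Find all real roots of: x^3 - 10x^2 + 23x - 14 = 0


Let p(x) = x^3 - 10x^2 + 23x - 14. By the rational root theorem (leading coefficient 1), any rational root is an integer divisor of 14: try ±1, ±2, ... in turn.
Test x = 1: value = 0 ✓, so (x - 1) is a factor.
Synthetic division by (x - 1): bring down 1; 1(1) - 10 = -9; (-9)(1) + 23 = 14; 14(1) - 14 = 0 → quotient x^2 - 9x + 14, remainder 0.
Solve the quadratic x^2 - 9x + 14 = 0: discriminant = (-9)^2 - 4(1)(14) = 81 - 56 = 25.
sqrt(25) = 5, so x = (9 ± 5)/2: x = 7 or x = 2.

x = 1, x = 2, x = 7


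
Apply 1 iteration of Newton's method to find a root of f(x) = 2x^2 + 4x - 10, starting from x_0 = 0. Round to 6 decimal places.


Newton's method: x_(n+1) = x_n - f(x_n)/f'(x_n)
f(x) = 2x^2 + 4x - 10
f'(x) = 4x + 4

Iteration 1:
  f(0.000000) = -10.000000
  f'(0.000000) = 4.000000
  x_1 = 0.000000 - (-10.000000)/(4.000000) = 2.500000

x_1 = 2.500000


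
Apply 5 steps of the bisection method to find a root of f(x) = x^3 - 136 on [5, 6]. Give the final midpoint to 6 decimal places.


f(x) = x^3 - 136
f(5) = -11 < 0
f(6) = 80 > 0

Step 1: midpoint = (5.000000 + 6.000000)/2 = 5.500000
  f(5.500000) = 30.375000
  f(mid) > 0, so root is in [5.000000, 5.500000]

Step 2: midpoint = (5.000000 + 5.500000)/2 = 5.250000
  f(5.250000) = 8.703125
  f(mid) > 0, so root is in [5.000000, 5.250000]

Step 3: midpoint = (5.000000 + 5.250000)/2 = 5.125000
  f(5.125000) = -1.388672
  f(mid) < 0, so root is in [5.125000, 5.250000]

Step 4: midpoint = (5.125000 + 5.250000)/2 = 5.187500
  f(5.187500) = 3.596436
  f(mid) > 0, so root is in [5.125000, 5.187500]

Step 5: midpoint = (5.125000 + 5.187500)/2 = 5.156250
  f(5.156250) = 1.088776
  f(mid) > 0, so root is in [5.125000, 5.156250]

midpoint = 5.156250


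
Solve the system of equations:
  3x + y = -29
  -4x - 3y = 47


Using Cramer's rule:
Determinant D = (3)(-3) - (-4)(1) = -9 + 4 = -5
Dx = (-29)(-3) - (47)(1) = 87 - 47 = 40
Dy = (3)(47) - (-4)(-29) = 141 - 116 = 25
x = Dx/D = 40/-5 = -8
y = Dy/D = 25/-5 = -5

x = -8, y = -5


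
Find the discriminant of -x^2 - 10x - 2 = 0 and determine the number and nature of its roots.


For ax^2 + bx + c = 0, discriminant D = b^2 - 4ac
Here a = -1, b = -10, c = -2
D = (-10)^2 - 4(-1)(-2) = 100 - 8 = 92

D = 92 > 0 but not a perfect square
The equation has 2 distinct real irrational roots.

Discriminant = 92, 2 distinct real irrational roots


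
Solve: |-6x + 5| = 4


An absolute value equation |expr| = 4 gives two cases:
Case 1: -6x + 5 = 4
  -6x = -1, so x = 1/6
Case 2: -6x + 5 = -4
  -6x = -9, so x = 3/2

x = 1/6, x = 3/2


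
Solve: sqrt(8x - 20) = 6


Square both sides: 8x - 20 = 6^2 = 36
8x = 36 + 20 = 56
x = 7
Check: sqrt(8*7 - 20) = sqrt(36) = 6 ✓

x = 7


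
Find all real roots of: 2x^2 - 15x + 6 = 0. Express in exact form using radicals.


Using the quadratic formula: x = (-b ± sqrt(b^2 - 4ac)) / (2a)
Here a = 2, b = -15, c = 6
Discriminant = b^2 - 4ac = (-15)^2 - 4(2)(6) = 225 - 48 = 177
Since discriminant = 177 > 0, there are two real roots.
x = (15 ± sqrt(177)) / 4
Numerically: x ≈ 7.0760 or x ≈ 0.4240

x = (15 + sqrt(177)) / 4 or x = (15 - sqrt(177)) / 4


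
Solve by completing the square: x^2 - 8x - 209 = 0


Start: x^2 - 8x - 209 = 0
Move constant: x^2 - 8x = 209
Half of -8 is -4, squared is 16
Add 16 to both sides: x^2 - 8x + 16 = 225
(x - 4)^2 = 225
x - 4 = ±15
x = 4 + 15 = 19 or x = 4 - 15 = -11

x = -11, x = 19


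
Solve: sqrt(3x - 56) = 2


Square both sides: 3x - 56 = 2^2 = 4
3x = 4 + 56 = 60
x = 20
Check: sqrt(3*20 - 56) = sqrt(4) = 2 ✓

x = 20


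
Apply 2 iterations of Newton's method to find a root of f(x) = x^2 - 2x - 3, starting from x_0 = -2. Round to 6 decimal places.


Newton's method: x_(n+1) = x_n - f(x_n)/f'(x_n)
f(x) = x^2 - 2x - 3
f'(x) = 2x - 2

Iteration 1:
  f(-2.000000) = 5.000000
  f'(-2.000000) = -6.000000
  x_1 = -2.000000 - (5.000000)/(-6.000000) = -1.166667

Iteration 2:
  f(-1.166667) = 0.694444
  f'(-1.166667) = -4.333333
  x_2 = -1.166667 - (0.694444)/(-4.333333) = -1.006410

x_2 = -1.006410


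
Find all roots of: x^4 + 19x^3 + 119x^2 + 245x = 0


The constant term is 0, so x = 0 is a root. Factor out x:
  x^3 + 19x^2 + 119x + 245 = 0
Let p(x) = x^3 + 19x^2 + 119x + 245. By the rational root theorem (leading coefficient 1), any rational root is an integer divisor of 245: try ±1, ±2, ... in turn.
Test x = 1: value = 384 ≠ 0.
Test x = -1: value = 144 ≠ 0.
Test x = 5: value = 1440 ≠ 0.
Test x = -5: value = 0 ✓, so (x + 5) is a factor.
Synthetic division by (x + 5): bring down 1; 1(-5) + 19 = 14; 14(-5) + 119 = 49; 49(-5) + 245 = 0 → quotient x^2 + 14x + 49, remainder 0.
Solve the quadratic x^2 + 14x + 49 = 0: discriminant = 14^2 - 4(1)(49) = 196 - 196 = 0.
Discriminant = 0, so a double root: x = -14/2 = -7.
Collecting all roots found:

x = -7 (multiplicity 2), x = -5, x = 0


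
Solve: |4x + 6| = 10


An absolute value equation |expr| = 10 gives two cases:
Case 1: 4x + 6 = 10
  4x = 4, so x = 1
Case 2: 4x + 6 = -10
  4x = -16, so x = -4

x = -4, x = 1


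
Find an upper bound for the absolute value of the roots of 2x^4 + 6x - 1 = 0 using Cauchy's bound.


Cauchy's bound: all roots r satisfy |r| <= 1 + max(|a_i/a_n|) for i = 0,...,n-1
where a_n is the leading coefficient.

Coefficients: [2, 0, 0, 6, -1]
Leading coefficient a_n = 2
Ratios |a_i/a_n|: 0, 0, 3, 1/2
Maximum ratio: 3
Cauchy's bound: |r| <= 1 + 3 = 4

Upper bound = 4


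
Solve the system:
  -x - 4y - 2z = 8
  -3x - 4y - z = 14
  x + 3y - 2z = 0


Using Cramer's rule. Expand each determinant along the first row.
D  = (-1)*[(-4)*(-2) - (-1)*3] - (-4)*[(-3)*(-2) - (-1)*1] + (-2)*[(-3)*3 - (-4)*1]
  = (-1)*(11) - (-4)*(7) + (-2)*(-5) = 27
Dx = 8*[(-4)*(-2) - (-1)*3] - (-4)*[14*(-2) - (-1)*0] + (-2)*[14*3 - (-4)*0]
  = 8*(11) - (-4)*(-28) + (-2)*(42) = -108
Dy = (-1)*[14*(-2) - (-1)*0] - 8*[(-3)*(-2) - (-1)*1] + (-2)*[(-3)*0 - 14*1]
  = (-1)*(-28) - 8*(7) + (-2)*(-14) = 0
Dz = (-1)*[(-4)*0 - 14*3] - (-4)*[(-3)*0 - 14*1] + 8*[(-3)*3 - (-4)*1]
  = (-1)*(-42) - (-4)*(-14) + 8*(-5) = -54
x = Dx/D = -108/27 = -4, y = Dy/D = 0/27 = 0, z = Dz/D = -54/27 = -2
Check eq1: (-1)(-4) + (-4)(0) + (-2)(-2) = 8 = 8 ✓
Check eq2: (-3)(-4) + (-4)(0) + (-1)(-2) = 14 = 14 ✓
Check eq3: (1)(-4) + (3)(0) + (-2)(-2) = 0 = 0 ✓

x = -4, y = 0, z = -2


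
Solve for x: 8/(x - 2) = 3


Multiply both sides by (x - 2): 8 = 3(x - 2)
Distribute: 8 = 3x - 6
3x = 8 + 6 = 14
x = 14/3

x = 14/3


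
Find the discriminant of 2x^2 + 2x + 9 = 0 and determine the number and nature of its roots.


For ax^2 + bx + c = 0, discriminant D = b^2 - 4ac
Here a = 2, b = 2, c = 9
D = (2)^2 - 4(2)(9) = 4 - 72 = -68

D = -68 < 0
The equation has no real roots (2 complex conjugate roots).

Discriminant = -68, no real roots (2 complex conjugate roots)


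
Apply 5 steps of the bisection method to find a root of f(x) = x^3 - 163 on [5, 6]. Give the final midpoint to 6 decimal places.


f(x) = x^3 - 163
f(5) = -38 < 0
f(6) = 53 > 0

Step 1: midpoint = (5.000000 + 6.000000)/2 = 5.500000
  f(5.500000) = 3.375000
  f(mid) > 0, so root is in [5.000000, 5.500000]

Step 2: midpoint = (5.000000 + 5.500000)/2 = 5.250000
  f(5.250000) = -18.296875
  f(mid) < 0, so root is in [5.250000, 5.500000]

Step 3: midpoint = (5.250000 + 5.500000)/2 = 5.375000
  f(5.375000) = -7.712891
  f(mid) < 0, so root is in [5.375000, 5.500000]

Step 4: midpoint = (5.375000 + 5.500000)/2 = 5.437500
  f(5.437500) = -2.232666
  f(mid) < 0, so root is in [5.437500, 5.500000]

Step 5: midpoint = (5.437500 + 5.500000)/2 = 5.468750
  f(5.468750) = 0.555145
  f(mid) > 0, so root is in [5.437500, 5.468750]

midpoint = 5.468750


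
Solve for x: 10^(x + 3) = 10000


Express both sides with the same base.
10000 = 10^4
Since the bases match, equate exponents: x + 3 = 4
So x = 4 - (3) = 1

x = 1


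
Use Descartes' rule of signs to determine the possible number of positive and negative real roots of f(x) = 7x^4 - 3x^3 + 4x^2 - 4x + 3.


Descartes' rule of signs:

For positive roots, count sign changes in f(x) = 7x^4 - 3x^3 + 4x^2 - 4x + 3:
Signs of coefficients: +, -, +, -, +
Number of sign changes: 4
Possible positive real roots: 4, 2, 0

For negative roots, examine f(-x) = 7x^4 + 3x^3 + 4x^2 + 4x + 3:
Signs of coefficients: +, +, +, +, +
Number of sign changes: 0
Possible negative real roots: 0

Positive roots: 4 or 2 or 0; Negative roots: 0


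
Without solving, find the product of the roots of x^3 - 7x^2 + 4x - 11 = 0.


By Vieta's formulas for x^3 + bx^2 + cx + d = 0:
  r1 + r2 + r3 = -b/a = 7
  r1*r2 + r1*r3 + r2*r3 = c/a = 4
  r1*r2*r3 = -d/a = 11


Product = 11


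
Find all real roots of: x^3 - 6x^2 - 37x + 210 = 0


Let p(x) = x^3 - 6x^2 - 37x + 210. By the rational root theorem (leading coefficient 1), any rational root is an integer divisor of 210: try ±1, ±2, ... in turn.
Test x = 1: value = 168 ≠ 0.
Test x = -1: value = 240 ≠ 0.
Test x = 2: value = 120 ≠ 0.
Test x = -2: value = 252 ≠ 0.
Test x = 3: value = 72 ≠ 0.
Test x = -3: value = 240 ≠ 0.
Test x = 5: value = 0 ✓, so (x - 5) is a factor.
Synthetic division by (x - 5): bring down 1; 1(5) - 6 = -1; (-1)(5) - 37 = -42; (-42)(5) + 210 = 0 → quotient x^2 - x - 42, remainder 0.
Solve the quadratic x^2 - x - 42 = 0: discriminant = (-1)^2 - 4(1)(-42) = 1 + 168 = 169.
sqrt(169) = 13, so x = (1 ± 13)/2: x = 7 or x = -6.

x = -6, x = 5, x = 7


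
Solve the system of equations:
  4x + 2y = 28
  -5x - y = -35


Using Cramer's rule:
Determinant D = (4)(-1) - (-5)(2) = -4 + 10 = 6
Dx = (28)(-1) - (-35)(2) = -28 + 70 = 42
Dy = (4)(-35) - (-5)(28) = -140 + 140 = 0
x = Dx/D = 42/6 = 7
y = Dy/D = 0/6 = 0

x = 7, y = 0


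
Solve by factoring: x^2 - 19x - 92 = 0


We need two numbers that multiply to -92 and add to -19.
Those numbers are -23 and 4 (since (-23) * 4 = -92 and (-23) + 4 = -19).
So x^2 - 19x - 92 = (x - 23)(x + 4) = 0
Setting each factor to zero: x = 23 or x = -4

x = -4, x = 23


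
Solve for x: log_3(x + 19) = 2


Convert to exponential form: x + 19 = 3^2 = 9
x = 9 - 19 = -10
Check: log_3(-10 + 19) = log_3(9) = log_3(9) = 2 ✓

x = -10


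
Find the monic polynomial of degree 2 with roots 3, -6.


A monic polynomial with roots 3, -6 is:
p(x) = (x - 3)(x + 6)
After multiplying by (x - 3): x - 3
After multiplying by (x + 6): x^2 + 3x - 18

x^2 + 3x - 18


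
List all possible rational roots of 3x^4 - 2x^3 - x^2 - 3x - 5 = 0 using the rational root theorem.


Rational root theorem: possible roots are ±p/q where:
  p divides the constant term (-5): p ∈ {1, 5}
  q divides the leading coefficient (3): q ∈ {1, 3}

All possible rational roots: -5, -5/3, -1, -1/3, 1/3, 1, 5/3, 5

-5, -5/3, -1, -1/3, 1/3, 1, 5/3, 5


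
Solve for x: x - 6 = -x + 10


Starting with: x - 6 = -x + 10
Move all x terms to left: (1 + 1)x = 10 + 6
Simplify: 2x = 16
Divide both sides by 2: x = 8

x = 8


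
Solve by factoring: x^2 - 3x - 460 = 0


We need two numbers that multiply to -460 and add to -3.
Those numbers are -23 and 20 (since (-23) * 20 = -460 and (-23) + 20 = -3).
So x^2 - 3x - 460 = (x - 23)(x + 20) = 0
Setting each factor to zero: x = 23 or x = -20

x = -20, x = 23


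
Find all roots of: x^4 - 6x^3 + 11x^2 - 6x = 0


The constant term is 0, so x = 0 is a root. Factor out x:
  x^3 - 6x^2 + 11x - 6 = 0
Let p(x) = x^3 - 6x^2 + 11x - 6. By the rational root theorem (leading coefficient 1), any rational root is an integer divisor of 6: try ±1, ±2, ... in turn.
Test x = 1: value = 0 ✓, so (x - 1) is a factor.
Synthetic division by (x - 1): bring down 1; 1(1) - 6 = -5; (-5)(1) + 11 = 6; 6(1) - 6 = 0 → quotient x^2 - 5x + 6, remainder 0.
Solve the quadratic x^2 - 5x + 6 = 0: discriminant = (-5)^2 - 4(1)(6) = 25 - 24 = 1.
sqrt(1) = 1, so x = (5 ± 1)/2: x = 3 or x = 2.
Collecting all roots found:

x = 0, x = 1, x = 2, x = 3


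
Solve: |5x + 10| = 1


An absolute value equation |expr| = 1 gives two cases:
Case 1: 5x + 10 = 1
  5x = -9, so x = -9/5
Case 2: 5x + 10 = -1
  5x = -11, so x = -11/5

x = -11/5, x = -9/5


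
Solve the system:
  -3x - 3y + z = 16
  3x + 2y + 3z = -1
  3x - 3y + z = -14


Using Cramer's rule. Expand each determinant along the first row.
D  = (-3)*[2*1 - 3*(-3)] - (-3)*[3*1 - 3*3] + 1*[3*(-3) - 2*3]
  = (-3)*(11) - (-3)*(-6) + 1*(-15) = -66
Dx = 16*[2*1 - 3*(-3)] - (-3)*[(-1)*1 - 3*(-14)] + 1*[(-1)*(-3) - 2*(-14)]
  = 16*(11) - (-3)*(41) + 1*(31) = 330
Dy = (-3)*[(-1)*1 - 3*(-14)] - 16*[3*1 - 3*3] + 1*[3*(-14) - (-1)*3]
  = (-3)*(41) - 16*(-6) + 1*(-39) = -66
Dz = (-3)*[2*(-14) - (-1)*(-3)] - (-3)*[3*(-14) - (-1)*3] + 16*[3*(-3) - 2*3]
  = (-3)*(-31) - (-3)*(-39) + 16*(-15) = -264
x = Dx/D = 330/-66 = -5, y = Dy/D = -66/-66 = 1, z = Dz/D = -264/-66 = 4
Check eq1: (-3)(-5) + (-3)(1) + (1)(4) = 16 = 16 ✓
Check eq2: (3)(-5) + (2)(1) + (3)(4) = -1 = -1 ✓
Check eq3: (3)(-5) + (-3)(1) + (1)(4) = -14 = -14 ✓

x = -5, y = 1, z = 4


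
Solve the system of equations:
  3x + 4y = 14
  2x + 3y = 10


Using Cramer's rule:
Determinant D = (3)(3) - (2)(4) = 9 - 8 = 1
Dx = (14)(3) - (10)(4) = 42 - 40 = 2
Dy = (3)(10) - (2)(14) = 30 - 28 = 2
x = Dx/D = 2/1 = 2
y = Dy/D = 2/1 = 2

x = 2, y = 2


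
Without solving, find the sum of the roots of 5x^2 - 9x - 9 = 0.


By Vieta's formulas for ax^2 + bx + c = 0:
  Sum of roots = -b/a
  Product of roots = c/a

Here a = 5, b = -9, c = -9
Sum = -(-9)/5 = 9/5
Product = -9/5 = -9/5

Sum = 9/5


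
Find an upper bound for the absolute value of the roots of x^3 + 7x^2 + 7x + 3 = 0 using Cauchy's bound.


Cauchy's bound: all roots r satisfy |r| <= 1 + max(|a_i/a_n|) for i = 0,...,n-1
where a_n is the leading coefficient.

Coefficients: [1, 7, 7, 3]
Leading coefficient a_n = 1
Ratios |a_i/a_n|: 7, 7, 3
Maximum ratio: 7
Cauchy's bound: |r| <= 1 + 7 = 8

Upper bound = 8


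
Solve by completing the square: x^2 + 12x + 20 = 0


Start: x^2 + 12x + 20 = 0
Move constant: x^2 + 12x = -20
Half of 12 is 6, squared is 36
Add 36 to both sides: x^2 + 12x + 36 = 16
(x + 6)^2 = 16
x + 6 = ±4
x = -6 + 4 = -2 or x = -6 - 4 = -10

x = -10, x = -2


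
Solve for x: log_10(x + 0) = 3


Convert to exponential form: x + 0 = 10^3 = 1000
x = 1000 - 0 = 1000
Check: log_10(1000 + 0) = log_10(1000) = log_10(1000) = 3 ✓

x = 1000


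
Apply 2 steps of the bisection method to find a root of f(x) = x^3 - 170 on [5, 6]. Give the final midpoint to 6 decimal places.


f(x) = x^3 - 170
f(5) = -45 < 0
f(6) = 46 > 0

Step 1: midpoint = (5.000000 + 6.000000)/2 = 5.500000
  f(5.500000) = -3.625000
  f(mid) < 0, so root is in [5.500000, 6.000000]

Step 2: midpoint = (5.500000 + 6.000000)/2 = 5.750000
  f(5.750000) = 20.109375
  f(mid) > 0, so root is in [5.500000, 5.750000]

midpoint = 5.750000


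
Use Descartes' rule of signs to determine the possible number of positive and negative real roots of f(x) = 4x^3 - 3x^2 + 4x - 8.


Descartes' rule of signs:

For positive roots, count sign changes in f(x) = 4x^3 - 3x^2 + 4x - 8:
Signs of coefficients: +, -, +, -
Number of sign changes: 3
Possible positive real roots: 3, 1

For negative roots, examine f(-x) = -4x^3 - 3x^2 - 4x - 8:
Signs of coefficients: -, -, -, -
Number of sign changes: 0
Possible negative real roots: 0

Positive roots: 3 or 1; Negative roots: 0


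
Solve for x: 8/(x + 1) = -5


Multiply both sides by (x + 1): 8 = -5(x + 1)
Distribute: 8 = -5x - 5
-5x = 8 + 5 = 13
x = -13/5

x = -13/5


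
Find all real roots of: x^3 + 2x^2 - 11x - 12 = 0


Let p(x) = x^3 + 2x^2 - 11x - 12. By the rational root theorem (leading coefficient 1), any rational root is an integer divisor of 12: try ±1, ±2, ... in turn.
Test x = 1: value = -20 ≠ 0.
Test x = -1: value = 0 ✓, so (x + 1) is a factor.
Synthetic division by (x + 1): bring down 1; 1(-1) + 2 = 1; 1(-1) - 11 = -12; (-12)(-1) - 12 = 0 → quotient x^2 + x - 12, remainder 0.
Solve the quadratic x^2 + x - 12 = 0: discriminant = 1^2 - 4(1)(-12) = 1 + 48 = 49.
sqrt(49) = 7, so x = (-1 ± 7)/2: x = 3 or x = -4.

x = -4, x = -1, x = 3


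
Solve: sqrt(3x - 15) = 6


Square both sides: 3x - 15 = 6^2 = 36
3x = 36 + 15 = 51
x = 17
Check: sqrt(3*17 - 15) = sqrt(36) = 6 ✓

x = 17


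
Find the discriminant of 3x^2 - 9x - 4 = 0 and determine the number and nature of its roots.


For ax^2 + bx + c = 0, discriminant D = b^2 - 4ac
Here a = 3, b = -9, c = -4
D = (-9)^2 - 4(3)(-4) = 81 + 48 = 129

D = 129 > 0 but not a perfect square
The equation has 2 distinct real irrational roots.

Discriminant = 129, 2 distinct real irrational roots


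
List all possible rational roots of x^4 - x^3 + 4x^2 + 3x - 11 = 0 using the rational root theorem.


Rational root theorem: possible roots are ±p/q where:
  p divides the constant term (-11): p ∈ {1, 11}
  q divides the leading coefficient (1): q ∈ {1}

All possible rational roots: -11, -1, 1, 11

-11, -1, 1, 11


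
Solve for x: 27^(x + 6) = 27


Express both sides with the same base.
27 = 27^1
Since the bases match, equate exponents: x + 6 = 1
So x = 1 - (6) = -5

x = -5


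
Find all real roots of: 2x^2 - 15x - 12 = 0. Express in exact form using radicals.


Using the quadratic formula: x = (-b ± sqrt(b^2 - 4ac)) / (2a)
Here a = 2, b = -15, c = -12
Discriminant = b^2 - 4ac = (-15)^2 - 4(2)(-12) = 225 + 96 = 321
Since discriminant = 321 > 0, there are two real roots.
x = (15 ± sqrt(321)) / 4
Numerically: x ≈ 8.2291 or x ≈ -0.7291

x = (15 + sqrt(321)) / 4 or x = (15 - sqrt(321)) / 4


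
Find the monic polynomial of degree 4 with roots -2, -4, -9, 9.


A monic polynomial with roots -2, -4, -9, 9 is:
p(x) = (x + 2)(x + 4)(x + 9)(x - 9)
After multiplying by (x + 2): x + 2
After multiplying by (x + 4): x^2 + 6x + 8
After multiplying by (x + 9): x^3 + 15x^2 + 62x + 72
After multiplying by (x - 9): x^4 + 6x^3 - 73x^2 - 486x - 648

x^4 + 6x^3 - 73x^2 - 486x - 648


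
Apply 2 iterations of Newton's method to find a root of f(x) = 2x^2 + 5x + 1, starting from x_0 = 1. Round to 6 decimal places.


Newton's method: x_(n+1) = x_n - f(x_n)/f'(x_n)
f(x) = 2x^2 + 5x + 1
f'(x) = 4x + 5

Iteration 1:
  f(1.000000) = 8.000000
  f'(1.000000) = 9.000000
  x_1 = 1.000000 - (8.000000)/(9.000000) = 0.111111

Iteration 2:
  f(0.111111) = 1.580247
  f'(0.111111) = 5.444444
  x_2 = 0.111111 - (1.580247)/(5.444444) = -0.179138

x_2 = -0.179138


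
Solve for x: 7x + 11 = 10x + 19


Starting with: 7x + 11 = 10x + 19
Move all x terms to left: (7 - 10)x = 19 - 11
Simplify: -3x = 8
Divide both sides by -3: x = -8/3

x = -8/3


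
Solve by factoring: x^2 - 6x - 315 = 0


We need two numbers that multiply to -315 and add to -6.
Those numbers are -21 and 15 (since (-21) * 15 = -315 and (-21) + 15 = -6).
So x^2 - 6x - 315 = (x - 21)(x + 15) = 0
Setting each factor to zero: x = 21 or x = -15

x = -15, x = 21


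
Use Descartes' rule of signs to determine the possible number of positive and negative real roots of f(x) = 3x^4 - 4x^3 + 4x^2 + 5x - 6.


Descartes' rule of signs:

For positive roots, count sign changes in f(x) = 3x^4 - 4x^3 + 4x^2 + 5x - 6:
Signs of coefficients: +, -, +, +, -
Number of sign changes: 3
Possible positive real roots: 3, 1

For negative roots, examine f(-x) = 3x^4 + 4x^3 + 4x^2 - 5x - 6:
Signs of coefficients: +, +, +, -, -
Number of sign changes: 1
Possible negative real roots: 1

Positive roots: 3 or 1; Negative roots: 1


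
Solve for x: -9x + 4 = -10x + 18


Starting with: -9x + 4 = -10x + 18
Move all x terms to left: (-9 + 10)x = 18 - 4
Simplify: x = 14
Divide both sides by 1: x = 14

x = 14


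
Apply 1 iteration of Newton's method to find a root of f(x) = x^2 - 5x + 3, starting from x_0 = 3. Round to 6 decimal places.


Newton's method: x_(n+1) = x_n - f(x_n)/f'(x_n)
f(x) = x^2 - 5x + 3
f'(x) = 2x - 5

Iteration 1:
  f(3.000000) = -3.000000
  f'(3.000000) = 1.000000
  x_1 = 3.000000 - (-3.000000)/(1.000000) = 6.000000

x_1 = 6.000000


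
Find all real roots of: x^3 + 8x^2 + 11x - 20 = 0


Let p(x) = x^3 + 8x^2 + 11x - 20. By the rational root theorem (leading coefficient 1), any rational root is an integer divisor of 20: try ±1, ±2, ... in turn.
Test x = 1: value = 0 ✓, so (x - 1) is a factor.
Synthetic division by (x - 1): bring down 1; 1(1) + 8 = 9; 9(1) + 11 = 20; 20(1) - 20 = 0 → quotient x^2 + 9x + 20, remainder 0.
Solve the quadratic x^2 + 9x + 20 = 0: discriminant = 9^2 - 4(1)(20) = 81 - 80 = 1.
sqrt(1) = 1, so x = (-9 ± 1)/2: x = -4 or x = -5.

x = -5, x = -4, x = 1


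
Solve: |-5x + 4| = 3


An absolute value equation |expr| = 3 gives two cases:
Case 1: -5x + 4 = 3
  -5x = -1, so x = 1/5
Case 2: -5x + 4 = -3
  -5x = -7, so x = 7/5

x = 1/5, x = 7/5


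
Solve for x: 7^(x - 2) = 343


Express both sides with the same base.
343 = 7^3
Since the bases match, equate exponents: x - 2 = 3
So x = 3 - (-2) = 5

x = 5


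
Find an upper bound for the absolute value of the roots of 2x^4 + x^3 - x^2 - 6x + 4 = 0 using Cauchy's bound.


Cauchy's bound: all roots r satisfy |r| <= 1 + max(|a_i/a_n|) for i = 0,...,n-1
where a_n is the leading coefficient.

Coefficients: [2, 1, -1, -6, 4]
Leading coefficient a_n = 2
Ratios |a_i/a_n|: 1/2, 1/2, 3, 2
Maximum ratio: 3
Cauchy's bound: |r| <= 1 + 3 = 4

Upper bound = 4


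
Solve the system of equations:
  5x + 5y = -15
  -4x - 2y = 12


Using Cramer's rule:
Determinant D = (5)(-2) - (-4)(5) = -10 + 20 = 10
Dx = (-15)(-2) - (12)(5) = 30 - 60 = -30
Dy = (5)(12) - (-4)(-15) = 60 - 60 = 0
x = Dx/D = -30/10 = -3
y = Dy/D = 0/10 = 0

x = -3, y = 0


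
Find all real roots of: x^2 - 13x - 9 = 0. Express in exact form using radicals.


Using the quadratic formula: x = (-b ± sqrt(b^2 - 4ac)) / (2a)
Here a = 1, b = -13, c = -9
Discriminant = b^2 - 4ac = (-13)^2 - 4(1)(-9) = 169 + 36 = 205
Since discriminant = 205 > 0, there are two real roots.
x = (13 ± sqrt(205)) / 2
Numerically: x ≈ 13.6589 or x ≈ -0.6589

x = (13 + sqrt(205)) / 2 or x = (13 - sqrt(205)) / 2


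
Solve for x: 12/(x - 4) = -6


Multiply both sides by (x - 4): 12 = -6(x - 4)
Distribute: 12 = -6x + 24
-6x = 12 - 24 = -12
x = 2

x = 2


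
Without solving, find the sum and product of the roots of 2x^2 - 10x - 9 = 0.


By Vieta's formulas for ax^2 + bx + c = 0:
  Sum of roots = -b/a
  Product of roots = c/a

Here a = 2, b = -10, c = -9
Sum = -(-10)/2 = 5
Product = -9/2 = -9/2

Sum = 5, Product = -9/2


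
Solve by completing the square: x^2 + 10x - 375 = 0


Start: x^2 + 10x - 375 = 0
Move constant: x^2 + 10x = 375
Half of 10 is 5, squared is 25
Add 25 to both sides: x^2 + 10x + 25 = 400
(x + 5)^2 = 400
x + 5 = ±20
x = -5 + 20 = 15 or x = -5 - 20 = -25

x = -25, x = 15


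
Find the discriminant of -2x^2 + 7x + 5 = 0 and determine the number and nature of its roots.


For ax^2 + bx + c = 0, discriminant D = b^2 - 4ac
Here a = -2, b = 7, c = 5
D = (7)^2 - 4(-2)(5) = 49 + 40 = 89

D = 89 > 0 but not a perfect square
The equation has 2 distinct real irrational roots.

Discriminant = 89, 2 distinct real irrational roots


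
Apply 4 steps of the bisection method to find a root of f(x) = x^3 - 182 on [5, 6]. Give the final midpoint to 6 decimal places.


f(x) = x^3 - 182
f(5) = -57 < 0
f(6) = 34 > 0

Step 1: midpoint = (5.000000 + 6.000000)/2 = 5.500000
  f(5.500000) = -15.625000
  f(mid) < 0, so root is in [5.500000, 6.000000]

Step 2: midpoint = (5.500000 + 6.000000)/2 = 5.750000
  f(5.750000) = 8.109375
  f(mid) > 0, so root is in [5.500000, 5.750000]

Step 3: midpoint = (5.500000 + 5.750000)/2 = 5.625000
  f(5.625000) = -4.021484
  f(mid) < 0, so root is in [5.625000, 5.750000]

Step 4: midpoint = (5.625000 + 5.750000)/2 = 5.687500
  f(5.687500) = 1.977295
  f(mid) > 0, so root is in [5.625000, 5.687500]

midpoint = 5.687500


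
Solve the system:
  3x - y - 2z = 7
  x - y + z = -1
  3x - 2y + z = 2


Using Cramer's rule. Expand each determinant along the first row.
D  = 3*[(-1)*1 - 1*(-2)] - (-1)*[1*1 - 1*3] + (-2)*[1*(-2) - (-1)*3]
  = 3*(1) - (-1)*(-2) + (-2)*(1) = -1
Dx = 7*[(-1)*1 - 1*(-2)] - (-1)*[(-1)*1 - 1*2] + (-2)*[(-1)*(-2) - (-1)*2]
  = 7*(1) - (-1)*(-3) + (-2)*(4) = -4
Dy = 3*[(-1)*1 - 1*2] - 7*[1*1 - 1*3] + (-2)*[1*2 - (-1)*3]
  = 3*(-3) - 7*(-2) + (-2)*(5) = -5
Dz = 3*[(-1)*2 - (-1)*(-2)] - (-1)*[1*2 - (-1)*3] + 7*[1*(-2) - (-1)*3]
  = 3*(-4) - (-1)*(5) + 7*(1) = 0
x = Dx/D = -4/-1 = 4, y = Dy/D = -5/-1 = 5, z = Dz/D = 0/-1 = 0
Check eq1: (3)(4) + (-1)(5) + (-2)(0) = 7 = 7 ✓
Check eq2: (1)(4) + (-1)(5) + (1)(0) = -1 = -1 ✓
Check eq3: (3)(4) + (-2)(5) + (1)(0) = 2 = 2 ✓

x = 4, y = 5, z = 0


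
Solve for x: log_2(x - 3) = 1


Convert to exponential form: x - 3 = 2^1 = 2
x = 2 + 3 = 5
Check: log_2(5 - 3) = log_2(2) = log_2(2) = 1 ✓

x = 5


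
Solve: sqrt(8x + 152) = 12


Square both sides: 8x + 152 = 12^2 = 144
8x = 144 - 152 = -8
x = -1
Check: sqrt(8*(-1) + 152) = sqrt(144) = 12 ✓

x = -1


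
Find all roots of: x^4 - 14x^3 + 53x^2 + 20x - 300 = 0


Let p(x) = x^4 - 14x^3 + 53x^2 + 20x - 300. By the rational root theorem (leading coefficient 1), any rational root is an integer divisor of 300: try ±1, ±2, ... in turn.
Test x = 1: value = -240 ≠ 0.
Test x = -1: value = -252 ≠ 0.
Test x = 2: value = -144 ≠ 0.
Test x = -2: value = 0 ✓, so (x + 2) is a factor.
Synthetic division by (x + 2): bring down 1; 1(-2) - 14 = -16; (-16)(-2) + 53 = 85; 85(-2) + 20 = -150; (-150)(-2) - 300 = 0 → quotient x^3 - 16x^2 + 85x - 150, remainder 0.
Continue with the quotient x^3 - 16x^2 + 85x - 150 (candidates must divide 150; re-test x = -2 first in case it repeats).
Test x = -2: value = -392 ≠ 0.
Test x = 3: value = -12 ≠ 0.
Test x = -3: value = -576 ≠ 0.
Test x = 5: value = 0 ✓, so (x - 5) is a factor.
Synthetic division by (x - 5): bring down 1; 1(5) - 16 = -11; (-11)(5) + 85 = 30; 30(5) - 150 = 0 → quotient x^2 - 11x + 30, remainder 0.
Solve the quadratic x^2 - 11x + 30 = 0: discriminant = (-11)^2 - 4(1)(30) = 121 - 120 = 1.
sqrt(1) = 1, so x = (11 ± 1)/2: x = 6 or x = 5.
Collecting all roots found:

x = -2, x = 5 (multiplicity 2), x = 6


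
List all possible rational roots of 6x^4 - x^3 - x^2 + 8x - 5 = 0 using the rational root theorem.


Rational root theorem: possible roots are ±p/q where:
  p divides the constant term (-5): p ∈ {1, 5}
  q divides the leading coefficient (6): q ∈ {1, 2, 3, 6}

All possible rational roots: -5, -5/2, -5/3, -1, -5/6, -1/2, -1/3, -1/6, 1/6, 1/3, 1/2, 5/6, 1, 5/3, 5/2, 5

-5, -5/2, -5/3, -1, -5/6, -1/2, -1/3, -1/6, 1/6, 1/3, 1/2, 5/6, 1, 5/3, 5/2, 5


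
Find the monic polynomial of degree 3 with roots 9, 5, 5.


A monic polynomial with roots 9, 5, 5 is:
p(x) = (x - 9)(x - 5)(x - 5)
After multiplying by (x - 9): x - 9
After multiplying by (x - 5): x^2 - 14x + 45
After multiplying by (x - 5): x^3 - 19x^2 + 115x - 225

x^3 - 19x^2 + 115x - 225


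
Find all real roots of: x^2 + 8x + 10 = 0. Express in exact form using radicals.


Using the quadratic formula: x = (-b ± sqrt(b^2 - 4ac)) / (2a)
Here a = 1, b = 8, c = 10
Discriminant = b^2 - 4ac = 8^2 - 4(1)(10) = 64 - 40 = 24
Since discriminant = 24 > 0, there are two real roots.
x = (-8 ± 2*sqrt(6)) / 2
Simplifying: x = -4 ± sqrt(6)
Numerically: x ≈ -1.5505 or x ≈ -6.4495

x = -4 + sqrt(6) or x = -4 - sqrt(6)


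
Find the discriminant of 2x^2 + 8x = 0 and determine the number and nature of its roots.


For ax^2 + bx + c = 0, discriminant D = b^2 - 4ac
Here a = 2, b = 8, c = 0
D = (8)^2 - 4(2)(0) = 64 - 0 = 64

D = 64 > 0 and is a perfect square (sqrt = 8)
The equation has 2 distinct real rational roots.

Discriminant = 64, 2 distinct real rational roots


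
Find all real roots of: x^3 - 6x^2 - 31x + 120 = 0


Let p(x) = x^3 - 6x^2 - 31x + 120. By the rational root theorem (leading coefficient 1), any rational root is an integer divisor of 120: try ±1, ±2, ... in turn.
Test x = 1: value = 84 ≠ 0.
Test x = -1: value = 144 ≠ 0.
Test x = 2: value = 42 ≠ 0.
Test x = -2: value = 150 ≠ 0.
Test x = 3: value = 0 ✓, so (x - 3) is a factor.
Synthetic division by (x - 3): bring down 1; 1(3) - 6 = -3; (-3)(3) - 31 = -40; (-40)(3) + 120 = 0 → quotient x^2 - 3x - 40, remainder 0.
Solve the quadratic x^2 - 3x - 40 = 0: discriminant = (-3)^2 - 4(1)(-40) = 9 + 160 = 169.
sqrt(169) = 13, so x = (3 ± 13)/2: x = 8 or x = -5.

x = -5, x = 3, x = 8


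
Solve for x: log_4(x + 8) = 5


Convert to exponential form: x + 8 = 4^5 = 1024
x = 1024 - 8 = 1016
Check: log_4(1016 + 8) = log_4(1024) = log_4(1024) = 5 ✓

x = 1016


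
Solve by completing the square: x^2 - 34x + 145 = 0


Start: x^2 - 34x + 145 = 0
Move constant: x^2 - 34x = -145
Half of -34 is -17, squared is 289
Add 289 to both sides: x^2 - 34x + 289 = 144
(x - 17)^2 = 144
x - 17 = ±12
x = 17 + 12 = 29 or x = 17 - 12 = 5

x = 5, x = 29


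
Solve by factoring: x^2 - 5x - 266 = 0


We need two numbers that multiply to -266 and add to -5.
Those numbers are -19 and 14 (since (-19) * 14 = -266 and (-19) + 14 = -5).
So x^2 - 5x - 266 = (x - 19)(x + 14) = 0
Setting each factor to zero: x = 19 or x = -14

x = -14, x = 19


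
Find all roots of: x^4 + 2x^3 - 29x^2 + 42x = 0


The constant term is 0, so x = 0 is a root. Factor out x:
  x^3 + 2x^2 - 29x + 42 = 0
Let p(x) = x^3 + 2x^2 - 29x + 42. By the rational root theorem (leading coefficient 1), any rational root is an integer divisor of 42: try ±1, ±2, ... in turn.
Test x = 1: value = 16 ≠ 0.
Test x = -1: value = 72 ≠ 0.
Test x = 2: value = 0 ✓, so (x - 2) is a factor.
Synthetic division by (x - 2): bring down 1; 1(2) + 2 = 4; 4(2) - 29 = -21; (-21)(2) + 42 = 0 → quotient x^2 + 4x - 21, remainder 0.
Solve the quadratic x^2 + 4x - 21 = 0: discriminant = 4^2 - 4(1)(-21) = 16 + 84 = 100.
sqrt(100) = 10, so x = (-4 ± 10)/2: x = 3 or x = -7.
Collecting all roots found:

x = -7, x = 0, x = 2, x = 3


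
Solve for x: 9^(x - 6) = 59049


Express both sides with the same base.
59049 = 9^5
Since the bases match, equate exponents: x - 6 = 5
So x = 5 - (-6) = 11

x = 11


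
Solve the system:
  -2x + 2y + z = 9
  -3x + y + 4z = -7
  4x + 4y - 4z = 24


Using Cramer's rule. Expand each determinant along the first row.
D  = (-2)*[1*(-4) - 4*4] - 2*[(-3)*(-4) - 4*4] + 1*[(-3)*4 - 1*4]
  = (-2)*(-20) - 2*(-4) + 1*(-16) = 32
Dx = 9*[1*(-4) - 4*4] - 2*[(-7)*(-4) - 4*24] + 1*[(-7)*4 - 1*24]
  = 9*(-20) - 2*(-68) + 1*(-52) = -96
Dy = (-2)*[(-7)*(-4) - 4*24] - 9*[(-3)*(-4) - 4*4] + 1*[(-3)*24 - (-7)*4]
  = (-2)*(-68) - 9*(-4) + 1*(-44) = 128
Dz = (-2)*[1*24 - (-7)*4] - 2*[(-3)*24 - (-7)*4] + 9*[(-3)*4 - 1*4]
  = (-2)*(52) - 2*(-44) + 9*(-16) = -160
x = Dx/D = -96/32 = -3, y = Dy/D = 128/32 = 4, z = Dz/D = -160/32 = -5
Check eq1: (-2)(-3) + (2)(4) + (1)(-5) = 9 = 9 ✓
Check eq2: (-3)(-3) + (1)(4) + (4)(-5) = -7 = -7 ✓
Check eq3: (4)(-3) + (4)(4) + (-4)(-5) = 24 = 24 ✓

x = -3, y = 4, z = -5


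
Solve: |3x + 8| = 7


An absolute value equation |expr| = 7 gives two cases:
Case 1: 3x + 8 = 7
  3x = -1, so x = -1/3
Case 2: 3x + 8 = -7
  3x = -15, so x = -5

x = -5, x = -1/3


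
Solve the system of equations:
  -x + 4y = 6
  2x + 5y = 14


Using Cramer's rule:
Determinant D = (-1)(5) - (2)(4) = -5 - 8 = -13
Dx = (6)(5) - (14)(4) = 30 - 56 = -26
Dy = (-1)(14) - (2)(6) = -14 - 12 = -26
x = Dx/D = -26/-13 = 2
y = Dy/D = -26/-13 = 2

x = 2, y = 2


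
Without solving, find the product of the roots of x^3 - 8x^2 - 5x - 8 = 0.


By Vieta's formulas for x^3 + bx^2 + cx + d = 0:
  r1 + r2 + r3 = -b/a = 8
  r1*r2 + r1*r3 + r2*r3 = c/a = -5
  r1*r2*r3 = -d/a = 8


Product = 8


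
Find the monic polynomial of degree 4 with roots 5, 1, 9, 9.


A monic polynomial with roots 5, 1, 9, 9 is:
p(x) = (x - 5)(x - 1)(x - 9)(x - 9)
After multiplying by (x - 5): x - 5
After multiplying by (x - 1): x^2 - 6x + 5
After multiplying by (x - 9): x^3 - 15x^2 + 59x - 45
After multiplying by (x - 9): x^4 - 24x^3 + 194x^2 - 576x + 405

x^4 - 24x^3 + 194x^2 - 576x + 405


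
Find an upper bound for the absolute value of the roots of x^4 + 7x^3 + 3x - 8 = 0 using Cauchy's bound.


Cauchy's bound: all roots r satisfy |r| <= 1 + max(|a_i/a_n|) for i = 0,...,n-1
where a_n is the leading coefficient.

Coefficients: [1, 7, 0, 3, -8]
Leading coefficient a_n = 1
Ratios |a_i/a_n|: 7, 0, 3, 8
Maximum ratio: 8
Cauchy's bound: |r| <= 1 + 8 = 9

Upper bound = 9


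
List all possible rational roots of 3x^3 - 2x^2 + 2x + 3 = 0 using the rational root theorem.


Rational root theorem: possible roots are ±p/q where:
  p divides the constant term (3): p ∈ {1, 3}
  q divides the leading coefficient (3): q ∈ {1, 3}

All possible rational roots: -3, -1, -1/3, 1/3, 1, 3

-3, -1, -1/3, 1/3, 1, 3


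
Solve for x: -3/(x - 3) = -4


Multiply both sides by (x - 3): -3 = -4(x - 3)
Distribute: -3 = -4x + 12
-4x = -3 - 12 = -15
x = 15/4

x = 15/4


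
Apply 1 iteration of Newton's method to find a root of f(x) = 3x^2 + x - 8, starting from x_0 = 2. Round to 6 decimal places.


Newton's method: x_(n+1) = x_n - f(x_n)/f'(x_n)
f(x) = 3x^2 + x - 8
f'(x) = 6x + 1

Iteration 1:
  f(2.000000) = 6.000000
  f'(2.000000) = 13.000000
  x_1 = 2.000000 - (6.000000)/(13.000000) = 1.538462

x_1 = 1.538462


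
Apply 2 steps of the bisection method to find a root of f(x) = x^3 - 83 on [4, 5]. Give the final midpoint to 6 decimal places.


f(x) = x^3 - 83
f(4) = -19 < 0
f(5) = 42 > 0

Step 1: midpoint = (4.000000 + 5.000000)/2 = 4.500000
  f(4.500000) = 8.125000
  f(mid) > 0, so root is in [4.000000, 4.500000]

Step 2: midpoint = (4.000000 + 4.500000)/2 = 4.250000
  f(4.250000) = -6.234375
  f(mid) < 0, so root is in [4.250000, 4.500000]

midpoint = 4.250000


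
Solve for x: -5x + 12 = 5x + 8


Starting with: -5x + 12 = 5x + 8
Move all x terms to left: (-5 - 5)x = 8 - 12
Simplify: -10x = -4
Divide both sides by -10: x = 2/5

x = 2/5


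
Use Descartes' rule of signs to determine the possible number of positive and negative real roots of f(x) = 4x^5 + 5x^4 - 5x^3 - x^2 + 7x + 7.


Descartes' rule of signs:

For positive roots, count sign changes in f(x) = 4x^5 + 5x^4 - 5x^3 - x^2 + 7x + 7:
Signs of coefficients: +, +, -, -, +, +
Number of sign changes: 2
Possible positive real roots: 2, 0

For negative roots, examine f(-x) = -4x^5 + 5x^4 + 5x^3 - x^2 - 7x + 7:
Signs of coefficients: -, +, +, -, -, +
Number of sign changes: 3
Possible negative real roots: 3, 1

Positive roots: 2 or 0; Negative roots: 3 or 1


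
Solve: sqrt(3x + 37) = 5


Square both sides: 3x + 37 = 5^2 = 25
3x = 25 - 37 = -12
x = -4
Check: sqrt(3*(-4) + 37) = sqrt(25) = 5 ✓

x = -4


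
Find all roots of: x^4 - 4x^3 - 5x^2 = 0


The lowest-degree term is x^2, so x = 0 is a root with multiplicity 2. Factor out x^2:
  x^2 - 4x - 5 = 0
Solve the quadratic x^2 - 4x - 5 = 0: discriminant = (-4)^2 - 4(1)(-5) = 16 + 20 = 36.
sqrt(36) = 6, so x = (4 ± 6)/2: x = 5 or x = -1.
Collecting all roots found:

x = -1, x = 0 (multiplicity 2), x = 5


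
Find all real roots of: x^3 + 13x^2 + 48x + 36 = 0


Let p(x) = x^3 + 13x^2 + 48x + 36. By the rational root theorem (leading coefficient 1), any rational root is an integer divisor of 36: try ±1, ±2, ... in turn.
Test x = 1: value = 98 ≠ 0.
Test x = -1: value = 0 ✓, so (x + 1) is a factor.
Synthetic division by (x + 1): bring down 1; 1(-1) + 13 = 12; 12(-1) + 48 = 36; 36(-1) + 36 = 0 → quotient x^2 + 12x + 36, remainder 0.
Solve the quadratic x^2 + 12x + 36 = 0: discriminant = 12^2 - 4(1)(36) = 144 - 144 = 0.
Discriminant = 0, so a double root: x = -12/2 = -6.

x = -6 (multiplicity 2), x = -1


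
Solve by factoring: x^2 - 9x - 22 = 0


We need two numbers that multiply to -22 and add to -9.
Those numbers are 2 and -11 (since 2 * (-11) = -22 and 2 + (-11) = -9).
So x^2 - 9x - 22 = (x + 2)(x - 11) = 0
Setting each factor to zero: x = -2 or x = 11

x = -2, x = 11


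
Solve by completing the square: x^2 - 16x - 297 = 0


Start: x^2 - 16x - 297 = 0
Move constant: x^2 - 16x = 297
Half of -16 is -8, squared is 64
Add 64 to both sides: x^2 - 16x + 64 = 361
(x - 8)^2 = 361
x - 8 = ±19
x = 8 + 19 = 27 or x = 8 - 19 = -11

x = -11, x = 27


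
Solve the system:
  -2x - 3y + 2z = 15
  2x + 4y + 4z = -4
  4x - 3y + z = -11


Using Cramer's rule. Expand each determinant along the first row.
D  = (-2)*[4*1 - 4*(-3)] - (-3)*[2*1 - 4*4] + 2*[2*(-3) - 4*4]
  = (-2)*(16) - (-3)*(-14) + 2*(-22) = -118
Dx = 15*[4*1 - 4*(-3)] - (-3)*[(-4)*1 - 4*(-11)] + 2*[(-4)*(-3) - 4*(-11)]
  = 15*(16) - (-3)*(40) + 2*(56) = 472
Dy = (-2)*[(-4)*1 - 4*(-11)] - 15*[2*1 - 4*4] + 2*[2*(-11) - (-4)*4]
  = (-2)*(40) - 15*(-14) + 2*(-6) = 118
Dz = (-2)*[4*(-11) - (-4)*(-3)] - (-3)*[2*(-11) - (-4)*4] + 15*[2*(-3) - 4*4]
  = (-2)*(-56) - (-3)*(-6) + 15*(-22) = -236
x = Dx/D = 472/-118 = -4, y = Dy/D = 118/-118 = -1, z = Dz/D = -236/-118 = 2
Check eq1: (-2)(-4) + (-3)(-1) + (2)(2) = 15 = 15 ✓
Check eq2: (2)(-4) + (4)(-1) + (4)(2) = -4 = -4 ✓
Check eq3: (4)(-4) + (-3)(-1) + (1)(2) = -11 = -11 ✓

x = -4, y = -1, z = 2


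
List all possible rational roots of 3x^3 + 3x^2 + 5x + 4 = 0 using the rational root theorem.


Rational root theorem: possible roots are ±p/q where:
  p divides the constant term (4): p ∈ {1, 2, 4}
  q divides the leading coefficient (3): q ∈ {1, 3}

All possible rational roots: -4, -2, -4/3, -1, -2/3, -1/3, 1/3, 2/3, 1, 4/3, 2, 4

-4, -2, -4/3, -1, -2/3, -1/3, 1/3, 2/3, 1, 4/3, 2, 4


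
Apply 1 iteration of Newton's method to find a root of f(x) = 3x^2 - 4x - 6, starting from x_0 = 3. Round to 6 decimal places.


Newton's method: x_(n+1) = x_n - f(x_n)/f'(x_n)
f(x) = 3x^2 - 4x - 6
f'(x) = 6x - 4

Iteration 1:
  f(3.000000) = 9.000000
  f'(3.000000) = 14.000000
  x_1 = 3.000000 - (9.000000)/(14.000000) = 2.357143

x_1 = 2.357143


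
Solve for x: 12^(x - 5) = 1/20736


Express both sides with the same base.
1/20736 = 12^(-4)
Since the bases match, equate exponents: x - 5 = -4
So x = -4 - (-5) = 1

x = 1


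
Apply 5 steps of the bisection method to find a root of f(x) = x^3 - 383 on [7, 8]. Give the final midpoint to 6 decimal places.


f(x) = x^3 - 383
f(7) = -40 < 0
f(8) = 129 > 0

Step 1: midpoint = (7.000000 + 8.000000)/2 = 7.500000
  f(7.500000) = 38.875000
  f(mid) > 0, so root is in [7.000000, 7.500000]

Step 2: midpoint = (7.000000 + 7.500000)/2 = 7.250000
  f(7.250000) = -1.921875
  f(mid) < 0, so root is in [7.250000, 7.500000]

Step 3: midpoint = (7.250000 + 7.500000)/2 = 7.375000
  f(7.375000) = 18.130859
  f(mid) > 0, so root is in [7.250000, 7.375000]

Step 4: midpoint = (7.250000 + 7.375000)/2 = 7.312500
  f(7.312500) = 8.018799
  f(mid) > 0, so root is in [7.250000, 7.312500]

Step 5: midpoint = (7.250000 + 7.312500)/2 = 7.281250
  f(7.281250) = 3.027130
  f(mid) > 0, so root is in [7.250000, 7.281250]

midpoint = 7.281250


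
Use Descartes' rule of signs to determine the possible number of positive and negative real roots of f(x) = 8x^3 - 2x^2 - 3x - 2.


Descartes' rule of signs:

For positive roots, count sign changes in f(x) = 8x^3 - 2x^2 - 3x - 2:
Signs of coefficients: +, -, -, -
Number of sign changes: 1
Possible positive real roots: 1

For negative roots, examine f(-x) = -8x^3 - 2x^2 + 3x - 2:
Signs of coefficients: -, -, +, -
Number of sign changes: 2
Possible negative real roots: 2, 0

Positive roots: 1; Negative roots: 2 or 0


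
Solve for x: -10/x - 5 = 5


Subtract -5 from both sides: -10/x = 10
Multiply both sides by x: -10 = 10 * x
Divide by 10: x = -1

x = -1


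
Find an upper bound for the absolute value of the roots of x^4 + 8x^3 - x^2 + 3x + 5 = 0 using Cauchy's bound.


Cauchy's bound: all roots r satisfy |r| <= 1 + max(|a_i/a_n|) for i = 0,...,n-1
where a_n is the leading coefficient.

Coefficients: [1, 8, -1, 3, 5]
Leading coefficient a_n = 1
Ratios |a_i/a_n|: 8, 1, 3, 5
Maximum ratio: 8
Cauchy's bound: |r| <= 1 + 8 = 9

Upper bound = 9


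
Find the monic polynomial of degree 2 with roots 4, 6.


A monic polynomial with roots 4, 6 is:
p(x) = (x - 4)(x - 6)
After multiplying by (x - 4): x - 4
After multiplying by (x - 6): x^2 - 10x + 24

x^2 - 10x + 24


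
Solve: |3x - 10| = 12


An absolute value equation |expr| = 12 gives two cases:
Case 1: 3x - 10 = 12
  3x = 22, so x = 22/3
Case 2: 3x - 10 = -12
  3x = -2, so x = -2/3

x = -2/3, x = 22/3
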